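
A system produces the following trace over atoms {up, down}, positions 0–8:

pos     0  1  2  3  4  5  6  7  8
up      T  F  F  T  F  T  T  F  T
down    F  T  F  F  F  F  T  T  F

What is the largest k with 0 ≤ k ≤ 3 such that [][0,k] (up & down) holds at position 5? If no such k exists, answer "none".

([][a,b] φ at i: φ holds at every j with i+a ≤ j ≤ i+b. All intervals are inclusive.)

none

(up & down) must hold from j=5 onward; find where it first fails.
  j=5: fails → no k works.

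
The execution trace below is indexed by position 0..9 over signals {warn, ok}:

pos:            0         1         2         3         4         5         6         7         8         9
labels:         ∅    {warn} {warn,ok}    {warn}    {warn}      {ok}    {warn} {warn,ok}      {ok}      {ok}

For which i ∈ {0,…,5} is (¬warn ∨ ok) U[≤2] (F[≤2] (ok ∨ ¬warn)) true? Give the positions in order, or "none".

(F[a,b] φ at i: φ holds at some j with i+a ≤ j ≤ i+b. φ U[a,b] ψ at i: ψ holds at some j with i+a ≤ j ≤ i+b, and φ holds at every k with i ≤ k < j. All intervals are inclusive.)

Evaluate at each i in [0,5]:
  i=0: ✓ (rhs at j=0)
  i=1: ✓ (rhs at j=1)
  i=2: ✓ (rhs at j=2)
  i=3: ✓ (rhs at j=3)
  i=4: ✓ (rhs at j=4)
  i=5: ✓ (rhs at j=5)

0, 1, 2, 3, 4, 5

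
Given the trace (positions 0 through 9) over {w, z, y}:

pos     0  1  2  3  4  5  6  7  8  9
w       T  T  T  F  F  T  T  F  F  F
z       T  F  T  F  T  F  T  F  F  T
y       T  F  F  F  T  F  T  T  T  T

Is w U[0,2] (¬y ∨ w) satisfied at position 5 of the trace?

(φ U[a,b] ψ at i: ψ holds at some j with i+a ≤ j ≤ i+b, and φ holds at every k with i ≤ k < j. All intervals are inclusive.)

Yes

Need some j in [5,7] with (¬y ∨ w), and w at every k in [5,j-1].
  j=5: (¬y ∨ w) holds; no prefix to check → satisfied.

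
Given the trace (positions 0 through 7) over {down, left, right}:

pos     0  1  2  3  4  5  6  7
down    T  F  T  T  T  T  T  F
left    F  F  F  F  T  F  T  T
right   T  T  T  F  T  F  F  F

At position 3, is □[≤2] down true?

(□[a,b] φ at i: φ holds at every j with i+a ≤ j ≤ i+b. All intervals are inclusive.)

Check down at every j in [3,5]:
  j=3: true
  j=4: true
  j=5: true
All positions satisfy it → formula holds.

Holds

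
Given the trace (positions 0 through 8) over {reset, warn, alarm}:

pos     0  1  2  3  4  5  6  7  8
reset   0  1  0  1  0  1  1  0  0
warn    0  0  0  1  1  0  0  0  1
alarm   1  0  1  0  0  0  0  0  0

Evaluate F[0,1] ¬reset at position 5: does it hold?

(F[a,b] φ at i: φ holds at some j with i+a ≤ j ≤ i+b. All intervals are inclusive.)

Check ¬reset at each j in [5,6]:
  j=5: false
  j=6: false
No position in the window satisfies it → formula fails.

No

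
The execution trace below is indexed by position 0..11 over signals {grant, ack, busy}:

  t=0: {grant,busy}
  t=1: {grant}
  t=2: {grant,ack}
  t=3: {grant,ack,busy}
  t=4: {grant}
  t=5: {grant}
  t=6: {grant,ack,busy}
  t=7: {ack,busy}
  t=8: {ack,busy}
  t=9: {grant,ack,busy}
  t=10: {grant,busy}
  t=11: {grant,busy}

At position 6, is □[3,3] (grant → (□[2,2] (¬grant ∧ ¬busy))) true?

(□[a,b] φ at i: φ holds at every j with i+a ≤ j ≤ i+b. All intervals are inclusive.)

False

Check (grant → (□[2,2] (¬grant ∧ ¬busy))) at every j in [9,9]:
  j=9: antecedent true; consequent fails at 11 → ✗
Fails at j=9 → formula fails.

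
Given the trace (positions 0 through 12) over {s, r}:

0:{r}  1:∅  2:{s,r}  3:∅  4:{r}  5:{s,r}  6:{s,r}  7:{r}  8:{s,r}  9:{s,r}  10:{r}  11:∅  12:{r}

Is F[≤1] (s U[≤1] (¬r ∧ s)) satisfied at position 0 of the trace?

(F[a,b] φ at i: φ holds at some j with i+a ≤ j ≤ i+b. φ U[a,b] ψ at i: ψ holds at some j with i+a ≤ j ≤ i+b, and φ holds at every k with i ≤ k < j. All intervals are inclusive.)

Check (s U[≤1] (¬r ∧ s)) at each j in [0,1]:
  j=0: fails
  j=1: fails
No position in the window satisfies it → formula fails.

No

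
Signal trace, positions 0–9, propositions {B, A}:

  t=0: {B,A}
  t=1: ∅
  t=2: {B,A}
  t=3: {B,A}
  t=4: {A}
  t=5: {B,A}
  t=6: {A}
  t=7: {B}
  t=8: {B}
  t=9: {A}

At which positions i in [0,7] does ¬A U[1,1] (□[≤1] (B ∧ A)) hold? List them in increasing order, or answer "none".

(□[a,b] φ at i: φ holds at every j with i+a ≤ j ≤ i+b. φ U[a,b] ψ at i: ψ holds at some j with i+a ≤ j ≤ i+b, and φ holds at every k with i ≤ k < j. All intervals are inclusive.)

Evaluate at each i in [0,7]:
  i=0: ✗ (no rhs in [1,1])
  i=1: ✓ (rhs at j=2; lhs holds on [1,1])
  i=2: ✗ (no rhs in [3,3])
  i=3: ✗ (no rhs in [4,4])
  i=4: ✗ (no rhs in [5,5])
  i=5: ✗ (no rhs in [6,6])
  i=6: ✗ (no rhs in [7,7])
  i=7: ✗ (no rhs in [8,8])

1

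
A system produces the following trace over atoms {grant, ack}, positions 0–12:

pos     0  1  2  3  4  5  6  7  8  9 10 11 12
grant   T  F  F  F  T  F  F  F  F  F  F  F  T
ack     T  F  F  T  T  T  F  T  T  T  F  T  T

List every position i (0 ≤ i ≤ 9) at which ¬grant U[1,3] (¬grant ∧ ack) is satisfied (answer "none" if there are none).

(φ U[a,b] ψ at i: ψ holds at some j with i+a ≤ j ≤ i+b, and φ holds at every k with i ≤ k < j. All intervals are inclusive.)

1, 2, 5, 6, 7, 8, 9

Evaluate at each i in [0,9]:
  i=0: ✗ (lhs fails at k=0 before rhs at j=3)
  i=1: ✓ (rhs at j=3; lhs holds on [1,2])
  i=2: ✓ (rhs at j=3; lhs holds on [2,2])
  i=3: ✗ (lhs fails at k=4 before rhs at j=5)
  i=4: ✗ (lhs fails at k=4 before rhs at j=5)
  i=5: ✓ (rhs at j=7; lhs holds on [5,6])
  i=6: ✓ (rhs at j=7; lhs holds on [6,6])
  i=7: ✓ (rhs at j=8; lhs holds on [7,7])
  i=8: ✓ (rhs at j=9; lhs holds on [8,8])
  i=9: ✓ (rhs at j=11; lhs holds on [9,10])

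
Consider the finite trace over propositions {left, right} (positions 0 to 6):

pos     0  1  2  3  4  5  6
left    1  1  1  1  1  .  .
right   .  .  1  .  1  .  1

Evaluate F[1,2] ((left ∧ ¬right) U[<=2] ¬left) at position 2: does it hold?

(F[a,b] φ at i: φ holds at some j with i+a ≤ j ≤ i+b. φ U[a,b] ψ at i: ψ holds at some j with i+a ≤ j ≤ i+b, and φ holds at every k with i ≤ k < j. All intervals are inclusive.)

Check ((left ∧ ¬right) U[<=2] ¬left) at each j in [3,4]:
  j=3: fails
  j=4: fails
No position in the window satisfies it → formula fails.

Does not hold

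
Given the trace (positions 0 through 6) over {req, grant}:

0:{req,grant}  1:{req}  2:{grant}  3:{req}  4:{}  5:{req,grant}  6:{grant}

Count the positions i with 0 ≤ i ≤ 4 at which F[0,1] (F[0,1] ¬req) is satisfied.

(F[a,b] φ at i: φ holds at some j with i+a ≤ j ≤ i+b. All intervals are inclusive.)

5

Evaluate at each i in [0,4]:
  i=0: ✓ (witness j=1)
  i=1: ✓ (witness j=1)
  i=2: ✓ (witness j=2)
  i=3: ✓ (witness j=3)
  i=4: ✓ (witness j=4)
Positions where it holds: {0, 1, 2, 3, 4} → 5.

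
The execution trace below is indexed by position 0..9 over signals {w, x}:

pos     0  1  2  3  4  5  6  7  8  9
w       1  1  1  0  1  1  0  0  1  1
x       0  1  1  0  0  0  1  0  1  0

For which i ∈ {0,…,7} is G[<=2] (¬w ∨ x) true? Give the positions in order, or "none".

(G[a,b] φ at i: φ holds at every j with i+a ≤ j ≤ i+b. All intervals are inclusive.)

Evaluate at each i in [0,7]:
  i=0: ✗ (fails at j=0)
  i=1: ✓ (all of [1,3])
  i=2: ✗ (fails at j=4)
  i=3: ✗ (fails at j=4)
  i=4: ✗ (fails at j=4)
  i=5: ✗ (fails at j=5)
  i=6: ✓ (all of [6,8])
  i=7: ✗ (fails at j=9)

1, 6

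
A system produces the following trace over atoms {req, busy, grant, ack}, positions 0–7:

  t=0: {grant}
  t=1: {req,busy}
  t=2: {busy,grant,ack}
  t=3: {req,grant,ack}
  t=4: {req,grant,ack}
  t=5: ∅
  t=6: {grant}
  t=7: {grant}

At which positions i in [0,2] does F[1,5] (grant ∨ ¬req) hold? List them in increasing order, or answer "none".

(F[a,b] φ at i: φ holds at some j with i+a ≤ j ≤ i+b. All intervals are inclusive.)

0, 1, 2

Evaluate at each i in [0,2]:
  i=0: ✓ (witness j=2)
  i=1: ✓ (witness j=2)
  i=2: ✓ (witness j=3)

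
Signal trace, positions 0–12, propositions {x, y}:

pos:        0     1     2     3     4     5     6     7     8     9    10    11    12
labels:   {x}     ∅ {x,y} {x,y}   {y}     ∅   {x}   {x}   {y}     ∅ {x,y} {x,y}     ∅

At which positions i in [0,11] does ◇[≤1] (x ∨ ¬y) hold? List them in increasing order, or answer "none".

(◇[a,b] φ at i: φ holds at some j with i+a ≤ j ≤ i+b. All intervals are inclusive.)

0, 1, 2, 3, 4, 5, 6, 7, 8, 9, 10, 11

Evaluate at each i in [0,11]:
  i=0: ✓ (witness j=0)
  i=1: ✓ (witness j=1)
  i=2: ✓ (witness j=2)
  i=3: ✓ (witness j=3)
  i=4: ✓ (witness j=5)
  i=5: ✓ (witness j=5)
  i=6: ✓ (witness j=6)
  i=7: ✓ (witness j=7)
  i=8: ✓ (witness j=9)
  i=9: ✓ (witness j=9)
  i=10: ✓ (witness j=10)
  i=11: ✓ (witness j=11)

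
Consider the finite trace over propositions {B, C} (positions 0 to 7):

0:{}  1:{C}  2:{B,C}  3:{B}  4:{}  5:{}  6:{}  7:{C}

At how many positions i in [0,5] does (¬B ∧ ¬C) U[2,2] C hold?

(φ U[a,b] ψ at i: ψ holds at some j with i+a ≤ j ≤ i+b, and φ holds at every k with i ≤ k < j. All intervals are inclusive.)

1

Evaluate at each i in [0,5]:
  i=0: ✗ (lhs fails at k=1 before rhs at j=2)
  i=1: ✗ (no rhs in [3,3])
  i=2: ✗ (no rhs in [4,4])
  i=3: ✗ (no rhs in [5,5])
  i=4: ✗ (no rhs in [6,6])
  i=5: ✓ (rhs at j=7; lhs holds on [5,6])
Positions where it holds: {5} → 1.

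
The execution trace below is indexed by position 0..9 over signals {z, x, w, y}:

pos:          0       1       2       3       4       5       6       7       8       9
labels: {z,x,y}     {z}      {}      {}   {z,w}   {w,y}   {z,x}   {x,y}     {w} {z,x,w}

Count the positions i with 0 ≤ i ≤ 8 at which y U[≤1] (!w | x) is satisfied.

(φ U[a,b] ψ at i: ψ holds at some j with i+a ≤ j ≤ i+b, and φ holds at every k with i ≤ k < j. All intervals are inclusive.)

Evaluate at each i in [0,8]:
  i=0: ✓ (rhs at j=0)
  i=1: ✓ (rhs at j=1)
  i=2: ✓ (rhs at j=2)
  i=3: ✓ (rhs at j=3)
  i=4: ✗ (no rhs in [4,5])
  i=5: ✓ (rhs at j=6; lhs holds on [5,5])
  i=6: ✓ (rhs at j=6)
  i=7: ✓ (rhs at j=7)
  i=8: ✗ (lhs fails at k=8 before rhs at j=9)
Positions where it holds: {0, 1, 2, 3, 5, 6, 7} → 7.

7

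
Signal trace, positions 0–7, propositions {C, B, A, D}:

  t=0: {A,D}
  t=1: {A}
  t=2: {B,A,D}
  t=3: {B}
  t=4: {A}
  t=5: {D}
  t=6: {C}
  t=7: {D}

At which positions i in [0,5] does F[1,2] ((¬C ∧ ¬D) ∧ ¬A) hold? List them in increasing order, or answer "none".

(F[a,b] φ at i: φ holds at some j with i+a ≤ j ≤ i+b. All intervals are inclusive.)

Evaluate at each i in [0,5]:
  i=0: ✗ (none in [1,2])
  i=1: ✓ (witness j=3)
  i=2: ✓ (witness j=3)
  i=3: ✗ (none in [4,5])
  i=4: ✗ (none in [5,6])
  i=5: ✗ (none in [6,7])

1, 2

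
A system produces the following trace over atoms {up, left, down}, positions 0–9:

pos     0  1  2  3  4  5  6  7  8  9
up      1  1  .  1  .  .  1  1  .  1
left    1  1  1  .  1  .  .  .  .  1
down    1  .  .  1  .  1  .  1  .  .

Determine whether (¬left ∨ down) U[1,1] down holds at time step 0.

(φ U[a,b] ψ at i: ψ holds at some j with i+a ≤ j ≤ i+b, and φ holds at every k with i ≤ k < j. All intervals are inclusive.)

Need some j in [1,1] with down, and (¬left ∨ down) at every k in [0,j-1].
  j=1: down false.
No j in the window works → until fails.

Does not hold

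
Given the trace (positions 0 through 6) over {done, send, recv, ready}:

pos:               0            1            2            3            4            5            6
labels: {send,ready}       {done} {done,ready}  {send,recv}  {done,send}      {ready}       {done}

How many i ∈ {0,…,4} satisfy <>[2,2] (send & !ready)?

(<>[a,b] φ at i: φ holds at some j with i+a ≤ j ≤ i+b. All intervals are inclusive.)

2

Evaluate at each i in [0,4]:
  i=0: ✗ (none in [2,2])
  i=1: ✓ (witness j=3)
  i=2: ✓ (witness j=4)
  i=3: ✗ (none in [5,5])
  i=4: ✗ (none in [6,6])
Positions where it holds: {1, 2} → 2.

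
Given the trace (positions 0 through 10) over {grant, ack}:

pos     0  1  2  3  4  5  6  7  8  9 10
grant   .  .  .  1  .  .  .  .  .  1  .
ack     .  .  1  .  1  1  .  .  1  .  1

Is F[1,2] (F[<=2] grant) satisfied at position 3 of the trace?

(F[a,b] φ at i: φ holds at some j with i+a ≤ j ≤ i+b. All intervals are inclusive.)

Check F[<=2] grant at each j in [4,5]:
  j=4: fails (none in [4,6])
  j=5: fails (none in [5,7])
No position in the window satisfies it → formula fails.

No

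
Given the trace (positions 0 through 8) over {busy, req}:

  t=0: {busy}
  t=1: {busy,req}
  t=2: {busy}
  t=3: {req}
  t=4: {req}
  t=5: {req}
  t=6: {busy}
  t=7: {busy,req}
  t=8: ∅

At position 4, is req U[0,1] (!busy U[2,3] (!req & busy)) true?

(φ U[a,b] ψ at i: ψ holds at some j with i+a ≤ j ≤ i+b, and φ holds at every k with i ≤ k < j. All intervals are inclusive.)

Yes

Need some j in [4,5] with (!busy U[2,3] (!req & busy)), and req at every k in [4,j-1].
  j=4: (!busy U[2,3] (!req & busy)) holds; no prefix to check → satisfied.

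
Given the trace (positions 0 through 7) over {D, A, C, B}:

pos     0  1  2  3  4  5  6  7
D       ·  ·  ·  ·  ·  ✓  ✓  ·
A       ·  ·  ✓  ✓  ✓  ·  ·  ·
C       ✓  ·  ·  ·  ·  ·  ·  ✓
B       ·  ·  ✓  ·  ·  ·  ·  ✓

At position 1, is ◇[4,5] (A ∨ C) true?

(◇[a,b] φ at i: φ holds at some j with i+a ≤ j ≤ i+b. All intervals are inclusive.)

Check (A ∨ C) at each j in [5,6]:
  j=5: false
  j=6: false
No position in the window satisfies it → formula fails.

Does not hold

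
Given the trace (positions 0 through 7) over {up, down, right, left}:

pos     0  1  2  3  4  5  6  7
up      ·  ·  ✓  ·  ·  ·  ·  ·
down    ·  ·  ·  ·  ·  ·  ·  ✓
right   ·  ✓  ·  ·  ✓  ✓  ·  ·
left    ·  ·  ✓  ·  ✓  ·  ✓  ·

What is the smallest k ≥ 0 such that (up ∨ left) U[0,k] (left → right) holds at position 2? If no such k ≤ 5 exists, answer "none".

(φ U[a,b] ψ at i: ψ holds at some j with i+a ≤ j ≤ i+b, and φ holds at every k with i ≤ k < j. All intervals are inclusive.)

1

Need earliest j ≥ 2 with (left → right), and (up ∨ left) at every k in [2,j-1].
  j=2: rhs fails.
  j=3: rhs holds; lhs holds on [2,2]. k = 1.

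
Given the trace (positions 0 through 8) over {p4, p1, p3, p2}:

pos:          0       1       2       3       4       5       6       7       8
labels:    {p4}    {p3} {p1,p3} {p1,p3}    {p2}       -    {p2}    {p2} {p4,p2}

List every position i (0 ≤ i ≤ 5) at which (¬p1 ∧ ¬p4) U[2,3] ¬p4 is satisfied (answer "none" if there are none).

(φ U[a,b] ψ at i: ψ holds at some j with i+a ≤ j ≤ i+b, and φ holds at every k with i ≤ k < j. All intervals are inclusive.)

Evaluate at each i in [0,5]:
  i=0: ✗ (lhs fails at k=0 before rhs at j=2)
  i=1: ✗ (lhs fails at k=2 before rhs at j=3)
  i=2: ✗ (lhs fails at k=2 before rhs at j=4)
  i=3: ✗ (lhs fails at k=3 before rhs at j=5)
  i=4: ✓ (rhs at j=6; lhs holds on [4,5])
  i=5: ✓ (rhs at j=7; lhs holds on [5,6])

4, 5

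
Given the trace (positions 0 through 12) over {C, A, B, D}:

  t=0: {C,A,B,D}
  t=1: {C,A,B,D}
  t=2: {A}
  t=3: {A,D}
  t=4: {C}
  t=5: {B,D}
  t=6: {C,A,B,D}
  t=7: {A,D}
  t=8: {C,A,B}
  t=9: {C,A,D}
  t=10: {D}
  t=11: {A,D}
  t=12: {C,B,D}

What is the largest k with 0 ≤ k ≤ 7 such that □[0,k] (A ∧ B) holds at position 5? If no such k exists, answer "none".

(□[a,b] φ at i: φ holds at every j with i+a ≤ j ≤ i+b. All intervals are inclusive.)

none

(A ∧ B) must hold from j=5 onward; find where it first fails.
  j=5: fails → no k works.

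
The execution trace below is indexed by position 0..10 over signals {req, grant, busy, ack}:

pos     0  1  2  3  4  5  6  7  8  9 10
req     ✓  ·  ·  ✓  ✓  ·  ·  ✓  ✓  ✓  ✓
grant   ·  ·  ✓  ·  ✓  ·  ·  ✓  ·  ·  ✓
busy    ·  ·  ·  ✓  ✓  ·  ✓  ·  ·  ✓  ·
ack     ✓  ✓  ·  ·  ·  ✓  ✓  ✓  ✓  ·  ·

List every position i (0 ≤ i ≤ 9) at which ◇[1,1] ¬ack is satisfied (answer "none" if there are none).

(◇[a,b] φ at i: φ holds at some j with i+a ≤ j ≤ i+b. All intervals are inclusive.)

Evaluate at each i in [0,9]:
  i=0: ✗ (none in [1,1])
  i=1: ✓ (witness j=2)
  i=2: ✓ (witness j=3)
  i=3: ✓ (witness j=4)
  i=4: ✗ (none in [5,5])
  i=5: ✗ (none in [6,6])
  i=6: ✗ (none in [7,7])
  i=7: ✗ (none in [8,8])
  i=8: ✓ (witness j=9)
  i=9: ✓ (witness j=10)

1, 2, 3, 8, 9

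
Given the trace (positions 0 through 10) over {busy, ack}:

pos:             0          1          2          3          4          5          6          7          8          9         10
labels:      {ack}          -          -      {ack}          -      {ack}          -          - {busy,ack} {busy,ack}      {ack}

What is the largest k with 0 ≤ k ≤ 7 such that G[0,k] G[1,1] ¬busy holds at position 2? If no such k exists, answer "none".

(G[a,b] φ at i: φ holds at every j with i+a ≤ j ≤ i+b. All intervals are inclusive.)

4

G[1,1] ¬busy must hold from j=2 onward; find where it first fails.
  j=2: holds
  j=3: holds
  j=4: holds
  j=5: holds
  j=6: holds
  j=7: fails
Holds on [2,6], so largest k = 4.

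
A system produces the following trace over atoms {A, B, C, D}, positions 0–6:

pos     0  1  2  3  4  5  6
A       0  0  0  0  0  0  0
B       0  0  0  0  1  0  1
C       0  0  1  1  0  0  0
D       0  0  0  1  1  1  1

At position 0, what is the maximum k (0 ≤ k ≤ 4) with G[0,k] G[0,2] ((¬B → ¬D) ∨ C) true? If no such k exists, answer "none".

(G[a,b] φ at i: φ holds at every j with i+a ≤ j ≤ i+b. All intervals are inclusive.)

2

G[0,2] ((¬B → ¬D) ∨ C) must hold from j=0 onward; find where it first fails.
  j=0: holds
  j=1: holds
  j=2: holds
  j=3: fails
Holds on [0,2], so largest k = 2.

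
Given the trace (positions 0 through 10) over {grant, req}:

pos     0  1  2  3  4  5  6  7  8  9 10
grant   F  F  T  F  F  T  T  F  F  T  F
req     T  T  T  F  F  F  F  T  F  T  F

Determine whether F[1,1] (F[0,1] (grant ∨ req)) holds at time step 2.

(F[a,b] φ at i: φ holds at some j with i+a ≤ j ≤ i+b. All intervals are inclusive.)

False

Check F[0,1] (grant ∨ req) at each j in [3,3]:
  j=3: fails (none in [3,4])
No position in the window satisfies it → formula fails.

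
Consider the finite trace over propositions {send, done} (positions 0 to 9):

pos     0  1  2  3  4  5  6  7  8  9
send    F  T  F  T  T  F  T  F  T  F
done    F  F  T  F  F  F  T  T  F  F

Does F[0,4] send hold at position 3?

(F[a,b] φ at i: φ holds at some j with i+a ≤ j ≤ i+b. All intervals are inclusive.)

True

Check send at each j in [3,7]:
  j=3: true
  j=4: true
  j=5: false
  j=6: true
  j=7: false
Found at j=3 → formula holds.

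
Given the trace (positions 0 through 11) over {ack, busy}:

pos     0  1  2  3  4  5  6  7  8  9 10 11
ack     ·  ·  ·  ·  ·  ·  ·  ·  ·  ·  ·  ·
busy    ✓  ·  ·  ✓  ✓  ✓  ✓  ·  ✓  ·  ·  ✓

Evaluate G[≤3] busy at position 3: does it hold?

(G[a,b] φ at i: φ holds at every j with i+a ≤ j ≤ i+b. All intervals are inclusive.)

True

Check busy at every j in [3,6]:
  j=3: true
  j=4: true
  j=5: true
  j=6: true
All positions satisfy it → formula holds.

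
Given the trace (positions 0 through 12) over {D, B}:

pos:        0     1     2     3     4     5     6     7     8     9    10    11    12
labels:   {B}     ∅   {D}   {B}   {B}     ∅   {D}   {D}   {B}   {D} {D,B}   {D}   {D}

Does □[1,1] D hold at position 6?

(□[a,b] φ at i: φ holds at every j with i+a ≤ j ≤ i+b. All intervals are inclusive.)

Yes

Check D at every j in [7,7]:
  j=7: true
All positions satisfy it → formula holds.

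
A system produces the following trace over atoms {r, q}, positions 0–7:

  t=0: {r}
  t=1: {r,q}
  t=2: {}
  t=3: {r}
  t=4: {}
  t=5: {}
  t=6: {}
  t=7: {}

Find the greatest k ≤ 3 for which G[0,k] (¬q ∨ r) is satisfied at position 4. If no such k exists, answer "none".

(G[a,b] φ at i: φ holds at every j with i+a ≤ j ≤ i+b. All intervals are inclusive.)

3

(¬q ∨ r) must hold from j=4 onward; find where it first fails.
  j=4: holds
  j=5: holds
  j=6: holds
  j=7: holds
Holds through j=7; largest k = 3.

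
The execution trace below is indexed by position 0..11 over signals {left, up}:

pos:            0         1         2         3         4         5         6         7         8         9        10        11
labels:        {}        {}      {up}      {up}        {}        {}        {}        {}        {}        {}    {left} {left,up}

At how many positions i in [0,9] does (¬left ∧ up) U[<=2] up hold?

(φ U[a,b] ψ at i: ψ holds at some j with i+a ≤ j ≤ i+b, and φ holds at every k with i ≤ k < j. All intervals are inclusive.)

2

Evaluate at each i in [0,9]:
  i=0: ✗ (lhs fails at k=0 before rhs at j=2)
  i=1: ✗ (lhs fails at k=1 before rhs at j=2)
  i=2: ✓ (rhs at j=2)
  i=3: ✓ (rhs at j=3)
  i=4: ✗ (no rhs in [4,6])
  i=5: ✗ (no rhs in [5,7])
  i=6: ✗ (no rhs in [6,8])
  i=7: ✗ (no rhs in [7,9])
  i=8: ✗ (no rhs in [8,10])
  i=9: ✗ (lhs fails at k=9 before rhs at j=11)
Positions where it holds: {2, 3} → 2.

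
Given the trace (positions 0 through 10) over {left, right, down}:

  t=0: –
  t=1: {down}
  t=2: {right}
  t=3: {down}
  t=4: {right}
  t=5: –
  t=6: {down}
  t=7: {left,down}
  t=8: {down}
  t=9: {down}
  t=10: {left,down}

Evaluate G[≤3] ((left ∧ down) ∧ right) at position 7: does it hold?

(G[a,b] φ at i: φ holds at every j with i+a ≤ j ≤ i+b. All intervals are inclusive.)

Check ((left ∧ down) ∧ right) at every j in [7,10]:
  j=7: false
  j=8: false
  j=9: false
  j=10: false
Fails at j=7 → formula fails.

No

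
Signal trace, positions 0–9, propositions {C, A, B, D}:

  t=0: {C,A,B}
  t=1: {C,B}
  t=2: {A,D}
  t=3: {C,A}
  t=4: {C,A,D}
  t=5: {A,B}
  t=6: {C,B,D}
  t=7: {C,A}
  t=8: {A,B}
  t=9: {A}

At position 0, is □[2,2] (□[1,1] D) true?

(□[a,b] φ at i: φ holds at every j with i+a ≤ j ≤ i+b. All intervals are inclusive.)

Check □[1,1] D at every j in [2,2]:
  j=2: fails at 3
Fails at j=2 → formula fails.

False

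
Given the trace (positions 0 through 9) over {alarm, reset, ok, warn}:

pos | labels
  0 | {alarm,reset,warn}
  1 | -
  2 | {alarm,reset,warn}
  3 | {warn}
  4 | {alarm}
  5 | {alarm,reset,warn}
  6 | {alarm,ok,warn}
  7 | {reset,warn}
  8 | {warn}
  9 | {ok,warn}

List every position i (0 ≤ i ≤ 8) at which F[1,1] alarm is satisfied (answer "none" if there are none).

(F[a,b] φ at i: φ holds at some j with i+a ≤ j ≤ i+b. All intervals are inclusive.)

Evaluate at each i in [0,8]:
  i=0: ✗ (none in [1,1])
  i=1: ✓ (witness j=2)
  i=2: ✗ (none in [3,3])
  i=3: ✓ (witness j=4)
  i=4: ✓ (witness j=5)
  i=5: ✓ (witness j=6)
  i=6: ✗ (none in [7,7])
  i=7: ✗ (none in [8,8])
  i=8: ✗ (none in [9,9])

1, 3, 4, 5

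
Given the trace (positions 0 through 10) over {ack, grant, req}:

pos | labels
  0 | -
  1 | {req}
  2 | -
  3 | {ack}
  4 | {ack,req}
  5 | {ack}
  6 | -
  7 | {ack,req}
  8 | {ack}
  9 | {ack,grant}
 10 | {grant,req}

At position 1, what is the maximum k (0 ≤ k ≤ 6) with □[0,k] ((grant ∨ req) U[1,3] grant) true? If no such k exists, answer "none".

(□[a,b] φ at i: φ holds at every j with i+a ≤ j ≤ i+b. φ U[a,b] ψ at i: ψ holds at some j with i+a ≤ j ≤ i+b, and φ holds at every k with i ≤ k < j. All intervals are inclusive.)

none

((grant ∨ req) U[1,3] grant) must hold from j=1 onward; find where it first fails.
  j=1: fails → no k works.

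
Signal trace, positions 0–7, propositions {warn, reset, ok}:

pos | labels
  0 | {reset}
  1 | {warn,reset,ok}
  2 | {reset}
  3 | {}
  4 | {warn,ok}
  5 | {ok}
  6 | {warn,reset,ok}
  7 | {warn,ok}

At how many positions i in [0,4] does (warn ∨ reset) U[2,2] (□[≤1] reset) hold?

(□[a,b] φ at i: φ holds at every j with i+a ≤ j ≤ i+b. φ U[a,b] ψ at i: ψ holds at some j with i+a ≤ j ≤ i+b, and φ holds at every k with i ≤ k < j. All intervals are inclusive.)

Evaluate at each i in [0,4]:
  i=0: ✗ (no rhs in [2,2])
  i=1: ✗ (no rhs in [3,3])
  i=2: ✗ (no rhs in [4,4])
  i=3: ✗ (no rhs in [5,5])
  i=4: ✗ (no rhs in [6,6])
Positions where it holds: {} → 0.

0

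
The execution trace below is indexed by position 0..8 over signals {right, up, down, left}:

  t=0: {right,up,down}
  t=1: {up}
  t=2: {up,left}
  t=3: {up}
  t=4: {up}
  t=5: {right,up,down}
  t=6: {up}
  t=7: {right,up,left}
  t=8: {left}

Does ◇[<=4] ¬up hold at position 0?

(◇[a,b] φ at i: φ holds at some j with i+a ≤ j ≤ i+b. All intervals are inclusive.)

No

Check ¬up at each j in [0,4]:
  j=0: false
  j=1: false
  j=2: false
  j=3: false
  j=4: false
No position in the window satisfies it → formula fails.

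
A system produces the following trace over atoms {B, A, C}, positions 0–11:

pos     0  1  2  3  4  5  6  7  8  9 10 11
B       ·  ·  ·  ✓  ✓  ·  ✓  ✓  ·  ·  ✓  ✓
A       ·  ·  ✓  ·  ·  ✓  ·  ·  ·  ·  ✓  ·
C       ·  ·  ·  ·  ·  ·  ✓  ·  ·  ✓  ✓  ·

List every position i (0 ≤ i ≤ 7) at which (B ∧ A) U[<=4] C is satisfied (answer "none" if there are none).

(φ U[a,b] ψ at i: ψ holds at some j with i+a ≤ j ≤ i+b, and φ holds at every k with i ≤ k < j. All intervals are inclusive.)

6

Evaluate at each i in [0,7]:
  i=0: ✗ (no rhs in [0,4])
  i=1: ✗ (no rhs in [1,5])
  i=2: ✗ (lhs fails at k=2 before rhs at j=6)
  i=3: ✗ (lhs fails at k=3 before rhs at j=6)
  i=4: ✗ (lhs fails at k=4 before rhs at j=6)
  i=5: ✗ (lhs fails at k=5 before rhs at j=6)
  i=6: ✓ (rhs at j=6)
  i=7: ✗ (lhs fails at k=7 before rhs at j=9)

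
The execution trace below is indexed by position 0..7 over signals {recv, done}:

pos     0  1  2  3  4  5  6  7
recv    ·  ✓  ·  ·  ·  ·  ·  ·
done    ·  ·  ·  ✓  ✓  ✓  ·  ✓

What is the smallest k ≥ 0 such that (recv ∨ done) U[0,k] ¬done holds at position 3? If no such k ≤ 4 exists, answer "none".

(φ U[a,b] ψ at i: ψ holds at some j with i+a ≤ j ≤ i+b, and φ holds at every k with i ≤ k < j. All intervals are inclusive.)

Need earliest j ≥ 3 with ¬done, and (recv ∨ done) at every k in [3,j-1].
  j=3: rhs fails.
  j=4: rhs fails.
  j=5: rhs fails.
  j=6: rhs holds; lhs holds on [3,5]. k = 3.

3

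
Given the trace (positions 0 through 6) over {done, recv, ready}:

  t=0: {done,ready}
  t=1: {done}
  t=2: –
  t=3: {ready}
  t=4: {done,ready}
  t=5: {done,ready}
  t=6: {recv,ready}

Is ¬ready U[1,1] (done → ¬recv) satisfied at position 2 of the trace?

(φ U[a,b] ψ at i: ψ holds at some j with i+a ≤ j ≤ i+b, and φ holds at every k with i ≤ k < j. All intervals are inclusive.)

Yes

Need some j in [3,3] with (done → ¬recv), and ¬ready at every k in [2,j-1].
  j=3: (done → ¬recv) holds; ¬ready holds at every k in [2,2] → satisfied.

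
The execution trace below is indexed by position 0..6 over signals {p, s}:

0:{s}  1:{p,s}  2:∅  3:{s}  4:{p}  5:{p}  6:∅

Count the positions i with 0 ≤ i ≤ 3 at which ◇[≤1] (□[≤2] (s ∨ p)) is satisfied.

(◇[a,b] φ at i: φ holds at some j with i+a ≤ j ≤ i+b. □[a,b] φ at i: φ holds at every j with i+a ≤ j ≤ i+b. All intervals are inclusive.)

Evaluate at each i in [0,3]:
  i=0: ✗ (none in [0,1])
  i=1: ✗ (none in [1,2])
  i=2: ✓ (witness j=3)
  i=3: ✓ (witness j=3)
Positions where it holds: {2, 3} → 2.

2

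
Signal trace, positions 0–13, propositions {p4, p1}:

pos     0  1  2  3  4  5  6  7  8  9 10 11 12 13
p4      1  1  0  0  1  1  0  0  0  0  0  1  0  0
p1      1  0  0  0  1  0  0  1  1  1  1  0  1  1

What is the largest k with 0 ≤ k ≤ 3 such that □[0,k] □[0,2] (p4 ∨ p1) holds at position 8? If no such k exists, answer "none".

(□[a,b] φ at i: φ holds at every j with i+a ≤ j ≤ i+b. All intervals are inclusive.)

3

□[0,2] (p4 ∨ p1) must hold from j=8 onward; find where it first fails.
  j=8: holds
  j=9: holds
  j=10: holds
  j=11: holds
Holds through j=11; largest k = 3.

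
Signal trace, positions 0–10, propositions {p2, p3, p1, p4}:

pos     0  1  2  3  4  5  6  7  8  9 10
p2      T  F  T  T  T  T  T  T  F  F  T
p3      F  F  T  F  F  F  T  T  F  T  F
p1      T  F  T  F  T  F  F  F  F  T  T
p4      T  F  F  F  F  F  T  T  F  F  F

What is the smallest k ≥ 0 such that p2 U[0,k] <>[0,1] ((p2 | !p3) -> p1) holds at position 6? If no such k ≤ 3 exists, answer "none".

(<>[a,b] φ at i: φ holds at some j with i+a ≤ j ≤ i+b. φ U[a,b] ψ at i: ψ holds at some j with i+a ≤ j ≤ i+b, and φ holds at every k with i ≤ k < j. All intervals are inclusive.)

2

Need earliest j ≥ 6 with <>[0,1] ((p2 | !p3) -> p1), and p2 at every k in [6,j-1].
  j=6: rhs fails.
  j=7: rhs fails.
  j=8: rhs holds; lhs holds on [6,7]. k = 2.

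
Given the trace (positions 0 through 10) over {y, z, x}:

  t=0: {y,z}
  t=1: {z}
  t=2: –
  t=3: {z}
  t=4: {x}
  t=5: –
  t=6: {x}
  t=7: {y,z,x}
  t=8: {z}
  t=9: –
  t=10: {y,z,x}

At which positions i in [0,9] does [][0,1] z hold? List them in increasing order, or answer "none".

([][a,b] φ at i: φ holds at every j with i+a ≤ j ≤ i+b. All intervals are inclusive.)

Evaluate at each i in [0,9]:
  i=0: ✓ (all of [0,1])
  i=1: ✗ (fails at j=2)
  i=2: ✗ (fails at j=2)
  i=3: ✗ (fails at j=4)
  i=4: ✗ (fails at j=4)
  i=5: ✗ (fails at j=5)
  i=6: ✗ (fails at j=6)
  i=7: ✓ (all of [7,8])
  i=8: ✗ (fails at j=9)
  i=9: ✗ (fails at j=9)

0, 7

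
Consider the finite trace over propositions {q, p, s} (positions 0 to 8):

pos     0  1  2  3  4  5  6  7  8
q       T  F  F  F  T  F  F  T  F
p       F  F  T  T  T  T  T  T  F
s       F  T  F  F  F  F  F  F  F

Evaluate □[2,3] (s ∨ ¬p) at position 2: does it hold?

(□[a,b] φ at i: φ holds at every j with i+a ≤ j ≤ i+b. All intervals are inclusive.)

Check (s ∨ ¬p) at every j in [4,5]:
  j=4: false
  j=5: false
Fails at j=4 → formula fails.

False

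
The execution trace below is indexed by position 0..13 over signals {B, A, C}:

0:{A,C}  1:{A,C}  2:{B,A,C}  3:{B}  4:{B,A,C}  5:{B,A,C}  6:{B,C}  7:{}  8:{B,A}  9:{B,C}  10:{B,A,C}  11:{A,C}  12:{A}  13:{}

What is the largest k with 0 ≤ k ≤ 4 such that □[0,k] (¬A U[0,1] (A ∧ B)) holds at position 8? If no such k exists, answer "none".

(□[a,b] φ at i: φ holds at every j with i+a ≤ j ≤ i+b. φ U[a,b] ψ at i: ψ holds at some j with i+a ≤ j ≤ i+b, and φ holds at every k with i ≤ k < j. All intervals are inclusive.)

(¬A U[0,1] (A ∧ B)) must hold from j=8 onward; find where it first fails.
  j=8: holds
  j=9: holds
  j=10: holds
  j=11: fails
Holds on [8,10], so largest k = 2.

2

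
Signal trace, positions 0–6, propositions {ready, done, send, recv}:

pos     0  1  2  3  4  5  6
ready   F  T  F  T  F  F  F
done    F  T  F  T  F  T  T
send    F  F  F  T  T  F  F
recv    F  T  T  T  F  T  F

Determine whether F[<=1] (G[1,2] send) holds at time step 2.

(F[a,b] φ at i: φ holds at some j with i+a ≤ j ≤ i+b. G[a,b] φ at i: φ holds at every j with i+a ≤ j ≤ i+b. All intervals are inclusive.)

Check G[1,2] send at each j in [2,3]:
  j=2: holds on [3,4]
  j=3: fails at 5
Found at j=2 → formula holds.

Holds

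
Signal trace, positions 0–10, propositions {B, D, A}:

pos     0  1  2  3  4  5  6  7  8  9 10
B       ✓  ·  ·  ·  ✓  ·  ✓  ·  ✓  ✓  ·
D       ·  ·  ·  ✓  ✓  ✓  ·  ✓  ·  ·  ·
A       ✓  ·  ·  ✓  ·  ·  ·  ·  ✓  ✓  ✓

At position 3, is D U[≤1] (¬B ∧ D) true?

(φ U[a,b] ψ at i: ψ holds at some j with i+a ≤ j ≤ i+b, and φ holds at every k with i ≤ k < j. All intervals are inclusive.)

Yes

Need some j in [3,4] with (¬B ∧ D), and D at every k in [3,j-1].
  j=3: (¬B ∧ D) holds; no prefix to check → satisfied.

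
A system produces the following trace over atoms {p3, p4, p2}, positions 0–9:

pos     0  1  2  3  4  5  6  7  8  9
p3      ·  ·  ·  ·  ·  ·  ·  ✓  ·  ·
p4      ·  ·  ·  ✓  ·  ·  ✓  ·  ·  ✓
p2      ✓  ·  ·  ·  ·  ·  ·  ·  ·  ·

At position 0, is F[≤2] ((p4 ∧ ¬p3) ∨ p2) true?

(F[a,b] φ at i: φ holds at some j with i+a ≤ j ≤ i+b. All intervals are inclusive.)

Check ((p4 ∧ ¬p3) ∨ p2) at each j in [0,2]:
  j=0: true
  j=1: false
  j=2: false
Found at j=0 → formula holds.

True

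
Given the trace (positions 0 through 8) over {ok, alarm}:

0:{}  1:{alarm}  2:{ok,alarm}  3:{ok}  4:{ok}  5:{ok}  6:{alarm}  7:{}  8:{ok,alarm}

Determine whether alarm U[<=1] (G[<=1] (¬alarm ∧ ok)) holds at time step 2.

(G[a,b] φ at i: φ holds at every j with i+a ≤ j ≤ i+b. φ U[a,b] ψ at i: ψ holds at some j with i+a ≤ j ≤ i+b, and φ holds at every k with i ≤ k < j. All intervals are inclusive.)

Need some j in [2,3] with G[<=1] (¬alarm ∧ ok), and alarm at every k in [2,j-1].
  j=2: G[<=1] (¬alarm ∧ ok) — fails at 2.
  j=3: G[<=1] (¬alarm ∧ ok) holds; alarm holds at every k in [2,2] → satisfied.

True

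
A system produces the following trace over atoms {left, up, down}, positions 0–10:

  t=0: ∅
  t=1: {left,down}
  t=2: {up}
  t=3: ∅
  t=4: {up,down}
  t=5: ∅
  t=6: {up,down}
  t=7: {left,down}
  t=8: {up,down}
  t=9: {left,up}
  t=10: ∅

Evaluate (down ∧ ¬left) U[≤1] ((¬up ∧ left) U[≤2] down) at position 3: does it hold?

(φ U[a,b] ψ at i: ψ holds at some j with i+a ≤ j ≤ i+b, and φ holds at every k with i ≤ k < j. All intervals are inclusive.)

Need some j in [3,4] with ((¬up ∧ left) U[≤2] down), and (down ∧ ¬left) at every k in [3,j-1].
  j=3: ((¬up ∧ left) U[≤2] down) — fails.
  j=4: ((¬up ∧ left) U[≤2] down) holds, but (down ∧ ¬left) fails at k=3 → not this j.
No j in the window works → until fails.

No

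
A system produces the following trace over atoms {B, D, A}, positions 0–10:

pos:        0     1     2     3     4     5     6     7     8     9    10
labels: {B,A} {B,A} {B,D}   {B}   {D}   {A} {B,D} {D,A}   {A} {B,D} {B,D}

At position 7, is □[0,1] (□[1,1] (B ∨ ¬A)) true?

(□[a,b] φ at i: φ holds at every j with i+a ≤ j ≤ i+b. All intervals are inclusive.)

Check □[1,1] (B ∨ ¬A) at every j in [7,8]:
  j=7: fails at 8
  j=8: holds on [9,9]
Fails at j=7 → formula fails.

False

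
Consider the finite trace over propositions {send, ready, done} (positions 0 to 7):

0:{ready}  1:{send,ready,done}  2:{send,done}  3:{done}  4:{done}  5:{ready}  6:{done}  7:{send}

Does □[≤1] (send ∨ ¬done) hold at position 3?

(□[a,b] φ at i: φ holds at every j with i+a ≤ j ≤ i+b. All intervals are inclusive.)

Check (send ∨ ¬done) at every j in [3,4]:
  j=3: false
  j=4: false
Fails at j=3 → formula fails.

No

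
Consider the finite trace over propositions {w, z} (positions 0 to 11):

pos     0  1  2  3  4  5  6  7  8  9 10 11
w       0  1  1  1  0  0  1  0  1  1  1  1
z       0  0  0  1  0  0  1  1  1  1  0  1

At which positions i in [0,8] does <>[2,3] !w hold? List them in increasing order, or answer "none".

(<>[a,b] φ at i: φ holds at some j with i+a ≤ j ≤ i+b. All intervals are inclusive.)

1, 2, 3, 4, 5

Evaluate at each i in [0,8]:
  i=0: ✗ (none in [2,3])
  i=1: ✓ (witness j=4)
  i=2: ✓ (witness j=4)
  i=3: ✓ (witness j=5)
  i=4: ✓ (witness j=7)
  i=5: ✓ (witness j=7)
  i=6: ✗ (none in [8,9])
  i=7: ✗ (none in [9,10])
  i=8: ✗ (none in [10,11])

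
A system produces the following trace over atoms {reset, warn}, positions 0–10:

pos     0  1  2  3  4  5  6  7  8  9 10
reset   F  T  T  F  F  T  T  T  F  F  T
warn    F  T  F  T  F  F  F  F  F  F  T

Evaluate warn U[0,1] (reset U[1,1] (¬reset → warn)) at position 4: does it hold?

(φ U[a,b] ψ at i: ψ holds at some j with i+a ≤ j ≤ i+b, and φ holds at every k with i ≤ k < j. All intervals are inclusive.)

Need some j in [4,5] with (reset U[1,1] (¬reset → warn)), and warn at every k in [4,j-1].
  j=4: (reset U[1,1] (¬reset → warn)) — fails.
  j=5: (reset U[1,1] (¬reset → warn)) holds, but warn fails at k=4 → not this j.
No j in the window works → until fails.

Does not hold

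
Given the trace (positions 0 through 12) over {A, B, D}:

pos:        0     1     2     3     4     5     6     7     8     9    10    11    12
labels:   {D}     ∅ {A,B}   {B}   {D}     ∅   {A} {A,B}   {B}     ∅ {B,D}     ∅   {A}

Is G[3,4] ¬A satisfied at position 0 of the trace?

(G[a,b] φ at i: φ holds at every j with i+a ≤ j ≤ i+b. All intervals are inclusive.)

Yes

Check ¬A at every j in [3,4]:
  j=3: true
  j=4: true
All positions satisfy it → formula holds.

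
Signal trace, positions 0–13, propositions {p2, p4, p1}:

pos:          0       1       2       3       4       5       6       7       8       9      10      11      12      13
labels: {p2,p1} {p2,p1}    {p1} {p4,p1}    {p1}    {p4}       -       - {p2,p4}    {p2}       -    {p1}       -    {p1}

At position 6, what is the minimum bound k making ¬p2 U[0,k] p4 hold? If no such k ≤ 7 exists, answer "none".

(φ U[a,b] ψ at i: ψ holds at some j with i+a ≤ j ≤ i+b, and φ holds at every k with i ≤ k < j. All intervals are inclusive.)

2

Need earliest j ≥ 6 with p4, and ¬p2 at every k in [6,j-1].
  j=6: rhs fails.
  j=7: rhs fails.
  j=8: rhs holds; lhs holds on [6,7]. k = 2.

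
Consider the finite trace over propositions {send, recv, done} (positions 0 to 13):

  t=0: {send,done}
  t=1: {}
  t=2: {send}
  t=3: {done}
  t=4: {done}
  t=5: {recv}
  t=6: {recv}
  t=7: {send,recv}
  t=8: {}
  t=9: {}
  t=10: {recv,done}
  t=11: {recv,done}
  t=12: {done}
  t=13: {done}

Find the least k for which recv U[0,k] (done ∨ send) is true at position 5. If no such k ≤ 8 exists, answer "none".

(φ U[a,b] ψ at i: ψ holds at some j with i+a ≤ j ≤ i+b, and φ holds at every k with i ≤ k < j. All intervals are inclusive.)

Need earliest j ≥ 5 with (done ∨ send), and recv at every k in [5,j-1].
  j=5: rhs fails.
  j=6: rhs fails.
  j=7: rhs holds; lhs holds on [5,6]. k = 2.

2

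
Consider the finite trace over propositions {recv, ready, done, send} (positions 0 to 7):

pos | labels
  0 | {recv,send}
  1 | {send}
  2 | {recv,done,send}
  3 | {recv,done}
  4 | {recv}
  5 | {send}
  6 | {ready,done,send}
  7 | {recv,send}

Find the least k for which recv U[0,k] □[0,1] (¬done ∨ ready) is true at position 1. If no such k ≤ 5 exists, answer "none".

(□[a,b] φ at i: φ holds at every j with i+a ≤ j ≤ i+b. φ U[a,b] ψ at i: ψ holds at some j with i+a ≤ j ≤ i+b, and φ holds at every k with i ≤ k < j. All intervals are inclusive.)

Need earliest j ≥ 1 with □[0,1] (¬done ∨ ready), and recv at every k in [1,j-1].
  j=1: rhs fails.
  j=2: rhs fails.
  j=3: rhs fails.
  j=4: rhs holds but lhs fails at k=1.
  j=5: rhs holds but lhs fails at k=1.
  j=6: rhs holds but lhs fails at k=1.
No witness within the range → none.

none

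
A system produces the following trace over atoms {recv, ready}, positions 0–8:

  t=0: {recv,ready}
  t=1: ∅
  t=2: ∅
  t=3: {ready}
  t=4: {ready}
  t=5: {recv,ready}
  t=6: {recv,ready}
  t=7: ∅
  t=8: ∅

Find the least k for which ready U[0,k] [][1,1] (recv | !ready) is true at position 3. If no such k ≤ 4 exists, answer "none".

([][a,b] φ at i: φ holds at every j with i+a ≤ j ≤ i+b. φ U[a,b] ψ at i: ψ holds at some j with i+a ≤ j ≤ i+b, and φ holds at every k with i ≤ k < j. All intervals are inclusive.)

1

Need earliest j ≥ 3 with [][1,1] (recv | !ready), and ready at every k in [3,j-1].
  j=3: rhs fails.
  j=4: rhs holds; lhs holds on [3,3]. k = 1.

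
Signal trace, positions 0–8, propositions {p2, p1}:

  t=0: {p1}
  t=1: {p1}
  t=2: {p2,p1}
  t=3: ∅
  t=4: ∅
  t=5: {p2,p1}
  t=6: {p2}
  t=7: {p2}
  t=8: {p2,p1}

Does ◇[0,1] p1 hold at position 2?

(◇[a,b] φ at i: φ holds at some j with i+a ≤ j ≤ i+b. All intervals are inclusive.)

True

Check p1 at each j in [2,3]:
  j=2: true
  j=3: false
Found at j=2 → formula holds.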